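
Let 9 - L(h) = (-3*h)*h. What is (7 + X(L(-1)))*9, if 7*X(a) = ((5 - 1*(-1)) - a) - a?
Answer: 279/7 ≈ 39.857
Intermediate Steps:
L(h) = 9 + 3*h**2 (L(h) = 9 - (-3*h)*h = 9 - (-3)*h**2 = 9 + 3*h**2)
X(a) = 6/7 - 2*a/7 (X(a) = (((5 - 1*(-1)) - a) - a)/7 = (((5 + 1) - a) - a)/7 = ((6 - a) - a)/7 = (6 - 2*a)/7 = 6/7 - 2*a/7)
(7 + X(L(-1)))*9 = (7 + (6/7 - 2*(9 + 3*(-1)**2)/7))*9 = (7 + (6/7 - 2*(9 + 3*1)/7))*9 = (7 + (6/7 - 2*(9 + 3)/7))*9 = (7 + (6/7 - 2/7*12))*9 = (7 + (6/7 - 24/7))*9 = (7 - 18/7)*9 = (31/7)*9 = 279/7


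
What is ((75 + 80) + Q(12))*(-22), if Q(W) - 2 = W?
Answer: -3718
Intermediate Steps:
Q(W) = 2 + W
((75 + 80) + Q(12))*(-22) = ((75 + 80) + (2 + 12))*(-22) = (155 + 14)*(-22) = 169*(-22) = -3718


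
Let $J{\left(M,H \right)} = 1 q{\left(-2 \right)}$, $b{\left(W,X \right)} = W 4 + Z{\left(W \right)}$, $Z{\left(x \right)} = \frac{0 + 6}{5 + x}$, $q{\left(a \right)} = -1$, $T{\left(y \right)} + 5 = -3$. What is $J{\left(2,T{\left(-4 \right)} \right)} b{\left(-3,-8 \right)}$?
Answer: $9$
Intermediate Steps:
$T{\left(y \right)} = -8$ ($T{\left(y \right)} = -5 - 3 = -8$)
$Z{\left(x \right)} = \frac{6}{5 + x}$
$b{\left(W,X \right)} = 4 W + \frac{6}{5 + W}$ ($b{\left(W,X \right)} = W 4 + \frac{6}{5 + W} = 4 W + \frac{6}{5 + W}$)
$J{\left(M,H \right)} = -1$ ($J{\left(M,H \right)} = 1 \left(-1\right) = -1$)
$J{\left(2,T{\left(-4 \right)} \right)} b{\left(-3,-8 \right)} = - \frac{2 \left(3 + 2 \left(-3\right) \left(5 - 3\right)\right)}{5 - 3} = - \frac{2 \left(3 + 2 \left(-3\right) 2\right)}{2} = - \frac{2 \left(3 - 12\right)}{2} = - \frac{2 \left(-9\right)}{2} = \left(-1\right) \left(-9\right) = 9$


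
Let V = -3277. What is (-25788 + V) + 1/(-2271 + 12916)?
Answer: -309396924/10645 ≈ -29065.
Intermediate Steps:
(-25788 + V) + 1/(-2271 + 12916) = (-25788 - 3277) + 1/(-2271 + 12916) = -29065 + 1/10645 = -309396924/10645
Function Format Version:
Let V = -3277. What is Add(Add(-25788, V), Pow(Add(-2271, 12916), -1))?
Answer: Rational(-309396924, 10645) ≈ -29065.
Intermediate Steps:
Add(Add(-25788, V), Pow(Add(-2271, 12916), -1)) = Add(Add(-25788, -3277), Pow(Add(-2271, 12916), -1)) = Add(-29065, Pow(10645, -1)) = Add(-29065, Rational(1, 10645)) = Rational(-309396924, 10645)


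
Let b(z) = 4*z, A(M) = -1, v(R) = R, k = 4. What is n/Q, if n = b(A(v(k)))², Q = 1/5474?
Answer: 87584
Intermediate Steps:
Q = 1/5474 ≈ 0.00018268
n = 16 (n = (4*(-1))² = (-4)² = 16)
n/Q = 16/(1/5474) = 16*5474 = 87584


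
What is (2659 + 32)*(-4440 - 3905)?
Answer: -22456395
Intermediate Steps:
(2659 + 32)*(-4440 - 3905) = 2691*(-8345) = -22456395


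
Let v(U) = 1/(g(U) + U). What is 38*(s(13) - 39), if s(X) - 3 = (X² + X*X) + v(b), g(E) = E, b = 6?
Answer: 68875/6 ≈ 11479.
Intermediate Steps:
v(U) = 1/(2*U) (v(U) = 1/(U + U) = 1/(2*U))
s(X) = 37/12 + 2*X² (s(X) = 3 + ((X² + X*X) + (½)/6) = 3 + ((X² + X²) + (½)*(⅙)) = 3 + (2*X² + 1/12) = 3 + (1/12 + 2*X²) = 37/12 + 2*X²)
38*(s(13) - 39) = 38*((37/12 + 2*13²) - 39) = 38*((37/12 + 2*169) - 39) = 38*((37/12 + 338) - 39) = 38*(4093/12 - 39) = 38*(3625/12) = 68875/6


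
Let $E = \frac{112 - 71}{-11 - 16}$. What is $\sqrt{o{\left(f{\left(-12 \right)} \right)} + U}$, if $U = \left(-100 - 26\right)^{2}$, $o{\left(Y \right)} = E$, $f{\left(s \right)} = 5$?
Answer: $\frac{\sqrt{1285833}}{9} \approx 125.99$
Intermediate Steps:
$E = - \frac{41}{27}$ ($E = \frac{41}{-27} = 41 \left(- \frac{1}{27}\right) = - \frac{41}{27} \approx -1.5185$)
$o{\left(Y \right)} = - \frac{41}{27}$
$U = 15876$ ($U = \left(-126\right)^{2} = 15876$)
$\sqrt{o{\left(f{\left(-12 \right)} \right)} + U} = \sqrt{- \frac{41}{27} + 15876} = \sqrt{\frac{428611}{27}} = \frac{\sqrt{1285833}}{9}$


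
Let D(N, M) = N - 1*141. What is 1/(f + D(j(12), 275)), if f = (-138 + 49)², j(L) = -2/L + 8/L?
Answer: 2/15561 ≈ 0.00012853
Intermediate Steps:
j(L) = 6/L
D(N, M) = -141 + N (D(N, M) = N - 141 = -141 + N)
f = 7921 (f = (-89)² = 7921)
1/(f + D(j(12), 275)) = 1/(7921 + (-141 + 6/12)) = 1/(7921 + (-141 + 6*(1/12))) = 1/(7921 + (-141 + ½)) = 1/(7921 - 281/2) = 1/(15561/2) = 2/15561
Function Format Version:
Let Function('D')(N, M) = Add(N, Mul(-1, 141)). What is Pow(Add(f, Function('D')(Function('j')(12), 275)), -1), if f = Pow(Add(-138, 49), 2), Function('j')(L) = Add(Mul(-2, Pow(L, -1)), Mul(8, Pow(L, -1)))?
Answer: Rational(2, 15561) ≈ 0.00012853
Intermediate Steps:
Function('j')(L) = Mul(6, Pow(L, -1))
Function('D')(N, M) = Add(-141, N) (Function('D')(N, M) = Add(N, -141) = Add(-141, N))
f = 7921 (f = Pow(-89, 2) = 7921)
Pow(Add(f, Function('D')(Function('j')(12), 275)), -1) = Pow(Add(7921, Add(-141, Mul(6, Pow(12, -1)))), -1) = Pow(Add(7921, Add(-141, Mul(6, Rational(1, 12)))), -1) = Pow(Add(7921, Add(-141, Rational(1, 2))), -1) = Pow(Add(7921, Rational(-281, 2)), -1) = Pow(Rational(15561, 2), -1) = Rational(2, 15561)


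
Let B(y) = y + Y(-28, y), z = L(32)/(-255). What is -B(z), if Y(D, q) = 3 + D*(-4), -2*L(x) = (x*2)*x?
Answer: -30349/255 ≈ -119.02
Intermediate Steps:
L(x) = -x² (L(x) = -x*2*x/2 = -2*x*x/2 = -x²)
z = 1024/255 (z = -1*32²/(-255) = -1*1024*(-1/255) = -1024*(-1/255) = 1024/255 ≈ 4.0157)
Y(D, q) = 3 - 4*D
B(y) = 115 + y (B(y) = y + (3 - 4*(-28)) = y + (3 + 112) = y + 115 = 115 + y)
-B(z) = -(115 + 1024/255) = -1*30349/255 = -30349/255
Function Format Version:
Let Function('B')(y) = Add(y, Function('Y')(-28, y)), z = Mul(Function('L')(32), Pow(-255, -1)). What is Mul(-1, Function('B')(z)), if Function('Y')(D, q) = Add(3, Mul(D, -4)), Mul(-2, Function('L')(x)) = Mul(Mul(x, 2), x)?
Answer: Rational(-30349, 255) ≈ -119.02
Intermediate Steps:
Function('L')(x) = Mul(-1, Pow(x, 2)) (Function('L')(x) = Mul(Rational(-1, 2), Mul(Mul(x, 2), x)) = Mul(Rational(-1, 2), Mul(Mul(2, x), x)) = Mul(Rational(-1, 2), Mul(2, Pow(x, 2))) = Mul(-1, Pow(x, 2)))
z = Rational(1024, 255) (z = Mul(Mul(-1, Pow(32, 2)), Pow(-255, -1)) = Mul(Mul(-1, 1024), Rational(-1, 255)) = Mul(-1024, Rational(-1, 255)) = Rational(1024, 255) ≈ 4.0157)
Function('Y')(D, q) = Add(3, Mul(-4, D))
Function('B')(y) = Add(115, y) (Function('B')(y) = Add(y, Add(3, Mul(-4, -28))) = Add(y, Add(3, 112)) = Add(y, 115) = Add(115, y))
Mul(-1, Function('B')(z)) = Mul(-1, Add(115, Rational(1024, 255))) = Mul(-1, Rational(30349, 255)) = Rational(-30349, 255)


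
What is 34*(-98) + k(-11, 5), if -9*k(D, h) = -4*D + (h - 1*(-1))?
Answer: -30038/9 ≈ -3337.6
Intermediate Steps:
k(D, h) = -1/9 - h/9 + 4*D/9 (k(D, h) = -(-4*D + (h - 1*(-1)))/9 = -(-4*D + (h + 1))/9 = -(-4*D + (1 + h))/9 = -(1 + h - 4*D)/9 = -1/9 - h/9 + 4*D/9)
34*(-98) + k(-11, 5) = 34*(-98) + (-1/9 - 1/9*5 + (4/9)*(-11)) = -3332 + (-1/9 - 5/9 - 44/9) = -3332 - 50/9 = -30038/9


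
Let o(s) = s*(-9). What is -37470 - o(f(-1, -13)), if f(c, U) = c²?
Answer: -37461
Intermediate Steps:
o(s) = -9*s
-37470 - o(f(-1, -13)) = -37470 - (-9)*(-1)² = -37470 - (-9) = -37470 - 1*(-9) = -37470 + 9 = -37461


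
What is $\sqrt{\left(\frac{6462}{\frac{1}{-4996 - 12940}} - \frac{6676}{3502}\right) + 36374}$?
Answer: $\frac{4 i \sqrt{22202840971181}}{1751} \approx 10764.0 i$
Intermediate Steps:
$\sqrt{\left(\frac{6462}{\frac{1}{-4996 - 12940}} - \frac{6676}{3502}\right) + 36374} = \sqrt{\left(\frac{6462}{\frac{1}{-17936}} - \frac{3338}{1751}\right) + 36374} = \sqrt{\left(\frac{6462}{- \frac{1}{17936}} - \frac{3338}{1751}\right) + 36374} = \sqrt{\left(6462 \left(-17936\right) - \frac{3338}{1751}\right) + 36374} = \sqrt{\left(-115902432 - \frac{3338}{1751}\right) + 36374} = \sqrt{- \frac{202945161770}{1751} + 36374} = \sqrt{- \frac{202881470896}{1751}} = \frac{4 i \sqrt{22202840971181}}{1751}$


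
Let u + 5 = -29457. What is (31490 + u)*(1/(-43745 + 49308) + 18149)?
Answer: 204752736864/5563 ≈ 3.6806e+7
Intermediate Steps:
u = -29462 (u = -5 - 29457 = -29462)
(31490 + u)*(1/(-43745 + 49308) + 18149) = (31490 - 29462)*(1/(-43745 + 49308) + 18149) = 2028*(1/5563 + 18149) = 2028*(100962888/5563) = 204752736864/5563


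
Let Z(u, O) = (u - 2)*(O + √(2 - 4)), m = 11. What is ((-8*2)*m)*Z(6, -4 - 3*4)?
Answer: 11264 - 704*I*√2 ≈ 11264.0 - 995.61*I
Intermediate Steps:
Z(u, O) = (-2 + u)*(O + I*√2) (Z(u, O) = (-2 + u)*(O + √(-2)) = (-2 + u)*(O + I*√2))
((-8*2)*m)*Z(6, -4 - 3*4) = (-8*2*11)*(-2*(-4 - 3*4) + (-4 - 3*4)*6 - 2*I*√2 + I*6*√2) = (-16*11)*(-2*(-4 - 12) + (-4 - 12)*6 - 2*I*√2 + 6*I*√2) = -176*(-2*(-16) - 16*6 - 2*I*√2 + 6*I*√2) = -176*(32 - 96 - 2*I*√2 + 6*I*√2) = -176*(-64 + 4*I*√2) = 11264 - 704*I*√2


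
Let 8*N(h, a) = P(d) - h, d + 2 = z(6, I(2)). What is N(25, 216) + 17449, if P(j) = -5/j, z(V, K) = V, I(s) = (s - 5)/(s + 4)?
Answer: 558263/32 ≈ 17446.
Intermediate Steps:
I(s) = (-5 + s)/(4 + s)
d = 4 (d = -2 + 6 = 4)
N(h, a) = -5/32 - h/8 (N(h, a) = (-5/4 - h)/8 = -5/32 - h/8)
N(25, 216) + 17449 = (-5/32 - ⅛*25) + 17449 = (-5/32 - 25/8) + 17449 = -105/32 + 17449 = 558263/32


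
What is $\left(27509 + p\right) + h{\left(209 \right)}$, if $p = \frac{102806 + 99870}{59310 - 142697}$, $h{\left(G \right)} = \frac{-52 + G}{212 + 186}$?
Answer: $\frac{912901833945}{33188026} \approx 27507.0$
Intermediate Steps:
$h{\left(G \right)} = - \frac{26}{199} + \frac{G}{398}$ ($h{\left(G \right)} = \frac{-52 + G}{398} = \left(-52 + G\right) \frac{1}{398} = - \frac{26}{199} + \frac{G}{398}$)
$p = - \frac{202676}{83387}$ ($p = \frac{202676}{-83387} = 202676 \left(- \frac{1}{83387}\right) = - \frac{202676}{83387} \approx -2.4305$)
$\left(27509 + p\right) + h{\left(209 \right)} = \left(27509 - \frac{202676}{83387}\right) + \left(- \frac{26}{199} + \frac{1}{398} \cdot 209\right) = \frac{2293690307}{83387} + \left(- \frac{26}{199} + \frac{209}{398}\right) = \frac{2293690307}{83387} + \frac{157}{398} = \frac{912901833945}{33188026}$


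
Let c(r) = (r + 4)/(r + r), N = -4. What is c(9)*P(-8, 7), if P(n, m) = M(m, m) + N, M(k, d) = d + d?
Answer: 65/9 ≈ 7.2222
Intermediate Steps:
M(k, d) = 2*d
P(n, m) = -4 + 2*m (P(n, m) = 2*m - 4 = -4 + 2*m)
c(r) = (4 + r)/(2*r) (c(r) = (4 + r)/((2*r)) = (4 + r)*(1/(2*r)) = (4 + r)/(2*r))
c(9)*P(-8, 7) = ((½)*(4 + 9)/9)*(-4 + 2*7) = ((½)*(⅑)*13)*(-4 + 14) = (13/18)*10 = 65/9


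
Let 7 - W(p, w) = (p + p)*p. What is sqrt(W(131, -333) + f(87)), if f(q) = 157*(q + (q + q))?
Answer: sqrt(6662) ≈ 81.621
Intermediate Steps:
f(q) = 471*q (f(q) = 157*(q + 2*q) = 157*(3*q) = 471*q)
W(p, w) = 7 - 2*p**2 (W(p, w) = 7 - (p + p)*p = 7 - 2*p*p = 7 - 2*p**2)
sqrt(W(131, -333) + f(87)) = sqrt((7 - 2*131**2) + 471*87) = sqrt((7 - 2*17161) + 40977) = sqrt((7 - 34322) + 40977) = sqrt(-34315 + 40977) = sqrt(6662)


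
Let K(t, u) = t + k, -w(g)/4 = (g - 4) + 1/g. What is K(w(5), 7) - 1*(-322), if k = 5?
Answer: 1611/5 ≈ 322.20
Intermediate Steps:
w(g) = 16 - 4*g - 4/g (w(g) = -4*((g - 4) + 1/g) = -4*((-4 + g) + 1/g) = -4*(-4 + g + 1/g) = 16 - 4*g - 4/g)
K(t, u) = 5 + t (K(t, u) = t + 5 = 5 + t)
K(w(5), 7) - 1*(-322) = (5 + (16 - 4*5 - 4/5)) - 1*(-322) = (5 + (16 - 20 - 4*1/5)) + 322 = (5 + (16 - 20 - 4/5)) + 322 = (5 - 24/5) + 322 = 1/5 + 322 = 1611/5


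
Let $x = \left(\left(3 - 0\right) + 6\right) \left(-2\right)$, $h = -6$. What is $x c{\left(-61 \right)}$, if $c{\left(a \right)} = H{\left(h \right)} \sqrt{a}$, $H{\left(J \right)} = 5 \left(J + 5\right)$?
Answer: $90 i \sqrt{61} \approx 702.92 i$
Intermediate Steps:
$H{\left(J \right)} = 25 + 5 J$ ($H{\left(J \right)} = 5 \left(5 + J\right) = 25 + 5 J$)
$c{\left(a \right)} = - 5 \sqrt{a}$ ($c{\left(a \right)} = \left(25 + 5 \left(-6\right)\right) \sqrt{a} = \left(25 - 30\right) \sqrt{a} = - 5 \sqrt{a}$)
$x = -18$ ($x = \left(\left(3 + 0\right) + 6\right) \left(-2\right) = \left(3 + 6\right) \left(-2\right) = 9 \left(-2\right) = -18$)
$x c{\left(-61 \right)} = - 18 \left(- 5 \sqrt{-61}\right) = - 18 \left(- 5 i \sqrt{61}\right) = 90 i \sqrt{61}$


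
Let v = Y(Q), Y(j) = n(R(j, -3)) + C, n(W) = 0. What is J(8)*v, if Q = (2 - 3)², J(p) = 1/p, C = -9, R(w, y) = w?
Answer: -9/8 ≈ -1.1250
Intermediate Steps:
Q = 1 (Q = (-1)² = 1)
Y(j) = -9 (Y(j) = 0 - 9 = -9)
v = -9
J(8)*v = -9/8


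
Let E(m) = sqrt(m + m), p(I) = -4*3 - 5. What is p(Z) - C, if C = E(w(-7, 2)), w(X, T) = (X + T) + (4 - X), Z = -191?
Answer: -17 - 2*sqrt(3) ≈ -20.464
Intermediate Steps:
p(I) = -17 (p(I) = -12 - 5 = -17)
w(X, T) = 4 + T (w(X, T) = (T + X) + (4 - X) = 4 + T)
E(m) = sqrt(2)*sqrt(m) (E(m) = sqrt(2*m) = sqrt(2)*sqrt(m))
C = 2*sqrt(3) (C = sqrt(2)*sqrt(4 + 2) = sqrt(2)*sqrt(6) = 2*sqrt(3) ≈ 3.4641)
p(Z) - C = -17 - 2*sqrt(3)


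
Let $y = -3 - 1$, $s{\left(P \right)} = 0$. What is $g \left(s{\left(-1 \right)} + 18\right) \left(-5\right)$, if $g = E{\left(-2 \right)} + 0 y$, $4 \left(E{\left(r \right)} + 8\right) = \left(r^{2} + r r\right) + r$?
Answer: $585$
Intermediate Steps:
$y = -4$ ($y = -3 - 1 = -4$)
$E{\left(r \right)} = -8 + \frac{r^{2}}{2} + \frac{r}{4}$ ($E{\left(r \right)} = -8 + \frac{\left(r^{2} + r r\right) + r}{4} = -8 + \frac{\left(r^{2} + r^{2}\right) + r}{4} = -8 + \frac{2 r^{2} + r}{4} = -8 + \frac{r + 2 r^{2}}{4} = -8 + \left(\frac{r^{2}}{2} + \frac{r}{4}\right) = -8 + \frac{r^{2}}{2} + \frac{r}{4}$)
$g = - \frac{13}{2}$ ($g = \left(-8 + \frac{\left(-2\right)^{2}}{2} + \frac{1}{4} \left(-2\right)\right) + 0 \left(-4\right) = \left(-8 + \frac{1}{2} \cdot 4 - \frac{1}{2}\right) + 0 = \left(-8 + 2 - \frac{1}{2}\right) + 0 = - \frac{13}{2} + 0 = - \frac{13}{2} \approx -6.5$)
$g \left(s{\left(-1 \right)} + 18\right) \left(-5\right) = - \frac{13 \left(0 + 18\right) \left(-5\right)}{2} = - \frac{13 \cdot 18 \left(-5\right)}{2} = \left(- \frac{13}{2}\right) \left(-90\right) = 585$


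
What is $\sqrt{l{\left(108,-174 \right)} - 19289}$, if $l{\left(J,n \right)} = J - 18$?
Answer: $i \sqrt{19199} \approx 138.56 i$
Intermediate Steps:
$l{\left(J,n \right)} = -18 + J$
$\sqrt{l{\left(108,-174 \right)} - 19289} = \sqrt{\left(-18 + 108\right) - 19289} = \sqrt{90 - 19289} = \sqrt{-19199} = i \sqrt{19199}$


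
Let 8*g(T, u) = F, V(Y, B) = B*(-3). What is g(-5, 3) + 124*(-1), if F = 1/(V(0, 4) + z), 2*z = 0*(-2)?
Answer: -11905/96 ≈ -124.01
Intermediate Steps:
V(Y, B) = -3*B
z = 0 (z = (0*(-2))/2 = (½)*0 = 0)
F = -1/12 (F = 1/(-3*4 + 0) = 1/(-12 + 0) = 1/(-12) = -1/12 ≈ -0.083333)
g(T, u) = -1/96 (g(T, u) = (⅛)*(-1/12) = -1/96)
g(-5, 3) + 124*(-1) = -1/96 + 124*(-1) = -1/96 - 124 = -11905/96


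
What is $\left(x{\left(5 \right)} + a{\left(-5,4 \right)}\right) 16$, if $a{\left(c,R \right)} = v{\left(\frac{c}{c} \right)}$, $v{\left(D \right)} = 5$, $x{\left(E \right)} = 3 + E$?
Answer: $208$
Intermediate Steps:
$a{\left(c,R \right)} = 5$
$\left(x{\left(5 \right)} + a{\left(-5,4 \right)}\right) 16 = \left(\left(3 + 5\right) + 5\right) 16 = \left(8 + 5\right) 16 = 13 \cdot 16 = 208$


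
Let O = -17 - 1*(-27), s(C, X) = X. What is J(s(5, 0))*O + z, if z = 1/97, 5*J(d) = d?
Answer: 1/97 ≈ 0.010309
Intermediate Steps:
O = 10 (O = -17 + 27 = 10)
J(d) = d/5
z = 1/97 ≈ 0.010309
J(s(5, 0))*O + z = ((1/5)*0)*10 + 1/97 = 0*10 + 1/97 = 0 + 1/97 = 1/97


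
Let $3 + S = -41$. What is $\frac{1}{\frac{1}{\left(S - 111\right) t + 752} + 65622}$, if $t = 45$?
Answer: $\frac{6223}{408365705} \approx 1.5239 \cdot 10^{-5}$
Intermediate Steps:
$S = -44$ ($S = -3 - 41 = -44$)
$\frac{1}{\frac{1}{\left(S - 111\right) t + 752} + 65622} = \frac{1}{\frac{1}{\left(-44 - 111\right) 45 + 752} + 65622} = \frac{1}{\frac{1}{\left(-155\right) 45 + 752} + 65622} = \frac{1}{\frac{1}{-6975 + 752} + 65622} = \frac{1}{\frac{1}{-6223} + 65622} = \frac{1}{- \frac{1}{6223} + 65622} = \frac{1}{\frac{408365705}{6223}} = \frac{6223}{408365705}$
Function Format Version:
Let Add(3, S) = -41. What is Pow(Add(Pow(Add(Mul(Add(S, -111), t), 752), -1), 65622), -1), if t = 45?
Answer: Rational(6223, 408365705) ≈ 1.5239e-5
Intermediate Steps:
S = -44 (S = Add(-3, -41) = -44)
Pow(Add(Pow(Add(Mul(Add(S, -111), t), 752), -1), 65622), -1) = Pow(Add(Pow(Add(Mul(Add(-44, -111), 45), 752), -1), 65622), -1) = Pow(Add(Pow(Add(Mul(-155, 45), 752), -1), 65622), -1) = Pow(Add(Pow(Add(-6975, 752), -1), 65622), -1) = Pow(Add(Pow(-6223, -1), 65622), -1) = Pow(Add(Rational(-1, 6223), 65622), -1) = Pow(Rational(408365705, 6223), -1) = Rational(6223, 408365705)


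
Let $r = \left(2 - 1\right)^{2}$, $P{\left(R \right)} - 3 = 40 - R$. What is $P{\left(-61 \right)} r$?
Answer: $104$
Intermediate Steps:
$P{\left(R \right)} = 43 - R$ ($P{\left(R \right)} = 3 - \left(-40 + R\right) = 43 - R$)
$r = 1$ ($r = 1^{2} = 1$)
$P{\left(-61 \right)} r = \left(43 - -61\right) 1 = \left(43 + 61\right) 1 = 104 \cdot 1 = 104$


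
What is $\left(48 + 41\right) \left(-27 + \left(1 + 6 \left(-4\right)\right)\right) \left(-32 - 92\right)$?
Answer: $551800$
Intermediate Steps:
$\left(48 + 41\right) \left(-27 + \left(1 + 6 \left(-4\right)\right)\right) \left(-32 - 92\right) = 89 \left(-27 + \left(1 - 24\right)\right) \left(-124\right) = 89 \left(-27 - 23\right) \left(-124\right) = 89 \left(-50\right) \left(-124\right) = \left(-4450\right) \left(-124\right) = 551800$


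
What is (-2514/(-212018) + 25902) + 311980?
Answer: 35818534195/106009 ≈ 3.3788e+5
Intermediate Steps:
(-2514/(-212018) + 25902) + 311980 = (-2514*(-1/212018) + 25902) + 311980 = (1257/106009 + 25902) + 311980 = 2745846375/106009 + 311980 = 35818534195/106009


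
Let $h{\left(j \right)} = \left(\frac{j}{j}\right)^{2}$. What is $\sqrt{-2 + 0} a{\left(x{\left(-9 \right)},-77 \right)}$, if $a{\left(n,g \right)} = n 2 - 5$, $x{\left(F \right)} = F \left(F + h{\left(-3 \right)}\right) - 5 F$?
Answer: $229 i \sqrt{2} \approx 323.85 i$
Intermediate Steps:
$h{\left(j \right)} = 1$ ($h{\left(j \right)} = 1^{2} = 1$)
$x{\left(F \right)} = - 5 F + F \left(1 + F\right)$ ($x{\left(F \right)} = F \left(F + 1\right) - 5 F = F \left(1 + F\right) - 5 F = - 5 F + F \left(1 + F\right)$)
$a{\left(n,g \right)} = -5 + 2 n$ ($a{\left(n,g \right)} = 2 n - 5 = -5 + 2 n$)
$\sqrt{-2 + 0} a{\left(x{\left(-9 \right)},-77 \right)} = \sqrt{-2 + 0} \left(-5 + 2 \left(- 9 \left(-4 - 9\right)\right)\right) = \sqrt{-2} \left(-5 + 2 \left(\left(-9\right) \left(-13\right)\right)\right) = i \sqrt{2} \left(-5 + 2 \cdot 117\right) = i \sqrt{2} \left(-5 + 234\right) = i \sqrt{2} \cdot 229 = 229 i \sqrt{2}$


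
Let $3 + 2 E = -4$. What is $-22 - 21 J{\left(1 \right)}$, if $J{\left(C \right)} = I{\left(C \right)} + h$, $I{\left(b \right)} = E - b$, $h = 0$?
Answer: $\frac{145}{2} \approx 72.5$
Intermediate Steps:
$E = - \frac{7}{2}$ ($E = - \frac{3}{2} + \frac{1}{2} \left(-4\right) = - \frac{3}{2} - 2 = - \frac{7}{2} \approx -3.5$)
$I{\left(b \right)} = - \frac{7}{2} - b$
$J{\left(C \right)} = - \frac{7}{2} - C$ ($J{\left(C \right)} = \left(- \frac{7}{2} - C\right) + 0 = - \frac{7}{2} - C$)
$-22 - 21 J{\left(1 \right)} = -22 - 21 \left(- \frac{7}{2} - 1\right) = -22 - - \frac{189}{2} = -22 + \frac{189}{2} = \frac{145}{2}$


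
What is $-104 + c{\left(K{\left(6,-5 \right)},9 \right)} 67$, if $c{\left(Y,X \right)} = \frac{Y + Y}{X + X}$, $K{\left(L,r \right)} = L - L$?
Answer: $-104$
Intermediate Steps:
$K{\left(L,r \right)} = 0$
$c{\left(Y,X \right)} = \frac{Y}{X}$ ($c{\left(Y,X \right)} = \frac{2 Y}{2 X} = 2 Y \frac{1}{2 X} = \frac{Y}{X}$)
$-104 + c{\left(K{\left(6,-5 \right)},9 \right)} 67 = -104 + \frac{0}{9} \cdot 67 = -104 + 0 \cdot \frac{1}{9} \cdot 67 = -104 + 0 \cdot 67 = -104 + 0 = -104$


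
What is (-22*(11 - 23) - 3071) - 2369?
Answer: -5176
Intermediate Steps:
(-22*(11 - 23) - 3071) - 2369 = (-22*(-12) - 3071) - 2369 = (264 - 3071) - 2369 = -2807 - 2369 = -5176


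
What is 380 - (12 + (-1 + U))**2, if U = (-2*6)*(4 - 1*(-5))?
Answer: -9029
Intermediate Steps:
U = -108 (U = -12*(4 + 5) = -12*9 = -108)
380 - (12 + (-1 + U))**2 = 380 - (12 + (-1 - 108))**2 = 380 - (12 - 109)**2 = 380 - 1*(-97)**2 = 380 - 1*9409 = 380 - 9409 = -9029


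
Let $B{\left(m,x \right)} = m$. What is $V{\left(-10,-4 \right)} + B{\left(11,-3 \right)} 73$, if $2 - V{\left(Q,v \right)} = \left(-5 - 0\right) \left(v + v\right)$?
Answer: $765$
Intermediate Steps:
$V{\left(Q,v \right)} = 2 + 10 v$ ($V{\left(Q,v \right)} = 2 - \left(-5 - 0\right) \left(v + v\right) = 2 - \left(-5 + 0\right) 2 v = 2 - - 5 \cdot 2 v = 2 - - 10 v = 2 + 10 v$)
$V{\left(-10,-4 \right)} + B{\left(11,-3 \right)} 73 = \left(2 + 10 \left(-4\right)\right) + 11 \cdot 73 = \left(2 - 40\right) + 803 = -38 + 803 = 765$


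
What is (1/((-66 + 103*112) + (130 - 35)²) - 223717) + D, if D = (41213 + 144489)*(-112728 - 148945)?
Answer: -995922207725684/20495 ≈ -4.8593e+10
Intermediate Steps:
D = -48593199446 (D = 185702*(-261673) = -48593199446)
(1/((-66 + 103*112) + (130 - 35)²) - 223717) + D = (1/((-66 + 103*112) + (130 - 35)²) - 223717) - 48593199446 = (1/((-66 + 11536) + 95²) - 223717) - 48593199446 = (1/(11470 + 9025) - 223717) - 48593199446 = (1/20495 - 223717) - 48593199446 = -4585079914/20495 - 48593199446 = -995922207725684/20495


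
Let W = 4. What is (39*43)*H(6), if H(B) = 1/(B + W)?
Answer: 1677/10 ≈ 167.70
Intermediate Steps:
H(B) = 1/(4 + B) (H(B) = 1/(B + 4) = 1/(4 + B))
(39*43)*H(6) = (39*43)/(4 + 6) = 1677/10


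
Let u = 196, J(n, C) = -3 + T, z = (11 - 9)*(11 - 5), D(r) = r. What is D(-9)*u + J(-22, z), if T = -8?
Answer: -1775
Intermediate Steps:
z = 12 (z = 2*6 = 12)
J(n, C) = -11 (J(n, C) = -3 - 8 = -11)
D(-9)*u + J(-22, z) = -9*196 - 11 = -1764 - 11 = -1775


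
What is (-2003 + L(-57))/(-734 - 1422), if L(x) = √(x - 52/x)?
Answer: 2003/2156 - I*√182229/122892 ≈ 0.92904 - 0.0034736*I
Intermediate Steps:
(-2003 + L(-57))/(-734 - 1422) = (-2003 + √(-57 - 52/(-57)))/(-734 - 1422) = (-2003 + √(-57 - 52*(-1/57)))/(-2156) = (-2003 + √(-57 + 52/57))*(-1/2156) = (-2003 + √(-3197/57))*(-1/2156) = (-2003 + I*√182229/57)*(-1/2156) = 2003/2156 - I*√182229/122892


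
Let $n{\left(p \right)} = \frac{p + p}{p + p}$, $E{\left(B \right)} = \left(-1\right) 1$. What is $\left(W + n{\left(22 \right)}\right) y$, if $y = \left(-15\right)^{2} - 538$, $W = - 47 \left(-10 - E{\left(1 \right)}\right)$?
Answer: $-132712$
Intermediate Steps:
$E{\left(B \right)} = -1$
$W = 423$ ($W = - 47 \left(-10 - -1\right) = - 47 \left(-10 + 1\right) = \left(-47\right) \left(-9\right) = 423$)
$y = -313$ ($y = 225 - 538 = -313$)
$n{\left(p \right)} = 1$ ($n{\left(p \right)} = \frac{2 p}{2 p} = 2 p \frac{1}{2 p} = 1$)
$\left(W + n{\left(22 \right)}\right) y = \left(423 + 1\right) \left(-313\right) = 424 \left(-313\right) = -132712$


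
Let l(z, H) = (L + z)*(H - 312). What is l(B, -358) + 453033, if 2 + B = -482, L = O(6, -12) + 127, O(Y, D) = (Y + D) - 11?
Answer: 703613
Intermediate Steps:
O(Y, D) = -11 + D + Y (O(Y, D) = (D + Y) - 11 = -11 + D + Y)
L = 110 (L = (-11 - 12 + 6) + 127 = -17 + 127 = 110)
B = -484 (B = -2 - 482 = -484)
l(z, H) = (-312 + H)*(110 + z) (l(z, H) = (110 + z)*(H - 312) = (110 + z)*(-312 + H) = (-312 + H)*(110 + z))
l(B, -358) + 453033 = (-34320 - 312*(-484) + 110*(-358) - 358*(-484)) + 453033 = (-34320 + 151008 - 39380 + 173272) + 453033 = 250580 + 453033 = 703613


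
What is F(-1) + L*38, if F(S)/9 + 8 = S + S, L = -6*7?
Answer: -1686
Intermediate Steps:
L = -42
F(S) = -72 + 18*S (F(S) = -72 + 9*(S + S) = -72 + 9*(2*S) = -72 + 18*S)
F(-1) + L*38 = (-72 + 18*(-1)) - 42*38 = (-72 - 18) - 1596 = -90 - 1596 = -1686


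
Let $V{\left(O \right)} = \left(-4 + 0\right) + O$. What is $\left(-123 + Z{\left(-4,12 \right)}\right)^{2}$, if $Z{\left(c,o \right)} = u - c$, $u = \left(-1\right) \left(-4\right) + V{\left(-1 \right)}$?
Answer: $14400$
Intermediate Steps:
$V{\left(O \right)} = -4 + O$
$u = -1$ ($u = \left(-1\right) \left(-4\right) - 5 = 4 - 5 = -1$)
$Z{\left(c,o \right)} = -1 - c$
$\left(-123 + Z{\left(-4,12 \right)}\right)^{2} = \left(-123 - -3\right)^{2} = \left(-123 + \left(-1 + 4\right)\right)^{2} = \left(-123 + 3\right)^{2} = \left(-120\right)^{2} = 14400$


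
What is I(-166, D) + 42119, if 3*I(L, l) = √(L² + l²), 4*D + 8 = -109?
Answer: 42119 + √454585/12 ≈ 42175.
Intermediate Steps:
D = -117/4 (D = -2 + (¼)*(-109) = -2 - 109/4 = -117/4 ≈ -29.250)
I(L, l) = √(L² + l²)/3
I(-166, D) + 42119 = √((-166)² + (-117/4)²)/3 + 42119 = √(27556 + 13689/16)/3 + 42119 = √(454585/16)/3 + 42119 = (√454585/4)/3 + 42119 = √454585/12 + 42119 = 42119 + √454585/12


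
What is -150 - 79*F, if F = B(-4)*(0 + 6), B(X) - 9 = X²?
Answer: -12000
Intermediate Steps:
B(X) = 9 + X²
F = 150 (F = (9 + (-4)²)*(0 + 6) = (9 + 16)*6 = 25*6 = 150)
-150 - 79*F = -150 - 79*150 = -150 - 11850 = -12000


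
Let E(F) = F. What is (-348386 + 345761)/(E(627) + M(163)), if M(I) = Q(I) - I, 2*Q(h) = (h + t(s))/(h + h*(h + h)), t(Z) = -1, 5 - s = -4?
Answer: -9327675/1648783 ≈ -5.6573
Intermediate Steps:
s = 9 (s = 5 - 1*(-4) = 5 + 4 = 9)
Q(h) = (-1 + h)/(2*(h + 2*h²)) (Q(h) = ((h - 1)/(h + h*(h + h)))/2 = ((-1 + h)/(h + h*(2*h)))/2 = ((-1 + h)/(h + 2*h²))/2 = (-1 + h)/(2*(h + 2*h²)))
M(I) = -I + (-1 + I)/(2*I*(1 + 2*I)) (M(I) = (-1 + I)/(2*I*(1 + 2*I)) - I = -I + (-1 + I)/(2*I*(1 + 2*I)))
(-348386 + 345761)/(E(627) + M(163)) = (-348386 + 345761)/(627 + (-1*163 + (½)*(-1 + 163)/(163*(1 + 2*163)))) = -2625/(627 + (-163 + (½)*(1/163)*162/(1 + 326))) = -2625/(627 + (-163 + (½)*(1/163)*162/327)) = -2625/(627 + (-163 + (½)*(1/163)*(1/327)*162)) = -2625/(627 + (-163 + 27/17767)) = -2625/(627 - 2895994/17767) = -2625/8243915/17767 = -2625*17767/8243915 = -9327675/1648783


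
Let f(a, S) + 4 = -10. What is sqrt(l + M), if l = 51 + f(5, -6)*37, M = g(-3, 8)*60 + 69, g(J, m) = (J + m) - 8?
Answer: 17*I*sqrt(2) ≈ 24.042*I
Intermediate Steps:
g(J, m) = -8 + J + m
f(a, S) = -14 (f(a, S) = -4 - 10 = -14)
M = -111 (M = (-8 - 3 + 8)*60 + 69 = -3*60 + 69 = -180 + 69 = -111)
l = -467 (l = 51 - 14*37 = 51 - 518 = -467)
sqrt(l + M) = sqrt(-467 - 111) = sqrt(-578) = 17*I*sqrt(2)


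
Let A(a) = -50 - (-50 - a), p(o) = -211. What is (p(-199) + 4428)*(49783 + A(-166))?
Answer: 209234889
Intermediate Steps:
A(a) = a (A(a) = -50 + (50 + a) = a)
(p(-199) + 4428)*(49783 + A(-166)) = (-211 + 4428)*(49783 - 166) = 4217*49617 = 209234889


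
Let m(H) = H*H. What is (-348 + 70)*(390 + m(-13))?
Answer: -155402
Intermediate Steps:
m(H) = H²
(-348 + 70)*(390 + m(-13)) = (-348 + 70)*(390 + (-13)²) = -278*(390 + 169) = -278*559 = -155402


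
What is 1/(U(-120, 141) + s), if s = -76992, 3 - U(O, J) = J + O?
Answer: -1/77010 ≈ -1.2985e-5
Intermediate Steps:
U(O, J) = 3 - J - O (U(O, J) = 3 - (J + O) = 3 + (-J - O) = 3 - J - O)
1/(U(-120, 141) + s) = 1/((3 - 1*141 - 1*(-120)) - 76992) = 1/((3 - 141 + 120) - 76992) = 1/(-18 - 76992) = 1/(-77010) = -1/77010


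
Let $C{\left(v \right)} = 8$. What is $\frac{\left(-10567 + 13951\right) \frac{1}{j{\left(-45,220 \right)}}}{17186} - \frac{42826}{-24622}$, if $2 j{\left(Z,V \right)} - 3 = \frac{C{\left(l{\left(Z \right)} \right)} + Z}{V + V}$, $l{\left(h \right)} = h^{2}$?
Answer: $\frac{19569618139}{10440503593} \approx 1.8744$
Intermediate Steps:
$j{\left(Z,V \right)} = \frac{3}{2} + \frac{8 + Z}{4 V}$ ($j{\left(Z,V \right)} = \frac{3}{2} + \frac{\left(8 + Z\right) \frac{1}{V + V}}{2} = \frac{3}{2} + \frac{\left(8 + Z\right) \frac{1}{2 V}}{2} = \frac{3}{2} + \frac{\frac{1}{2} \frac{1}{V} \left(8 + Z\right)}{2} = \frac{3}{2} + \frac{8 + Z}{4 V}$)
$\frac{\left(-10567 + 13951\right) \frac{1}{j{\left(-45,220 \right)}}}{17186} - \frac{42826}{-24622} = \frac{\left(-10567 + 13951\right) \frac{1}{\frac{1}{4} \cdot \frac{1}{220} \left(8 - 45 + 6 \cdot 220\right)}}{17186} - \frac{42826}{-24622} = \frac{3384}{\frac{1}{4} \cdot \frac{1}{220} \left(8 - 45 + 1320\right)} \frac{1}{17186} - - \frac{21413}{12311} = \frac{3384}{\frac{1}{4} \cdot \frac{1}{220} \cdot 1283} \cdot \frac{1}{17186} + \frac{21413}{12311} = \frac{3384}{\frac{1283}{880}} \cdot \frac{1}{17186} + \frac{21413}{12311} = 3384 \cdot \frac{880}{1283} \cdot \frac{1}{17186} + \frac{21413}{12311} = \frac{2977920}{1283} \cdot \frac{1}{17186} + \frac{21413}{12311} = \frac{1488960}{11024819} + \frac{21413}{12311} = \frac{19569618139}{10440503593}$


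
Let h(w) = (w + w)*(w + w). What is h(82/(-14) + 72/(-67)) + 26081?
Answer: 5779078845/219961 ≈ 26273.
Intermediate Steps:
h(w) = 4*w² (h(w) = (2*w)*(2*w) = 4*w²)
h(82/(-14) + 72/(-67)) + 26081 = 4*(82/(-14) + 72/(-67))² + 26081 = 4*(82*(-1/14) + 72*(-1/67))² + 26081 = 4*(-41/7 - 72/67)² + 26081 = 4*(-3251/469)² + 26081 = 4*(10569001/219961) + 26081 = 42276004/219961 + 26081 = 5779078845/219961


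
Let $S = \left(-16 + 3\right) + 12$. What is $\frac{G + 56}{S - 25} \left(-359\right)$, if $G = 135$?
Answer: $\frac{68569}{26} \approx 2637.3$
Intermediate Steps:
$S = -1$ ($S = -13 + 12 = -1$)
$\frac{G + 56}{S - 25} \left(-359\right) = \frac{135 + 56}{-1 - 25} \left(-359\right) = \frac{191}{-26} \left(-359\right) = 191 \left(- \frac{1}{26}\right) \left(-359\right) = \left(- \frac{191}{26}\right) \left(-359\right) = \frac{68569}{26}$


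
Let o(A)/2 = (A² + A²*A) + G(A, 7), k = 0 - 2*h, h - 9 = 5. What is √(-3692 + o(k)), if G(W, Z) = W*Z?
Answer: 2*I*√11605 ≈ 215.45*I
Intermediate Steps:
h = 14 (h = 9 + 5 = 14)
k = -28 (k = 0 - 2*14 = 0 - 28 = -28)
o(A) = 2*A² + 2*A³ + 14*A (o(A) = 2*((A² + A²*A) + A*7) = 2*((A² + A³) + 7*A) = 2*(A² + A³ + 7*A) = 2*A² + 2*A³ + 14*A)
√(-3692 + o(k)) = √(-3692 + 2*(-28)*(7 - 28 + (-28)²)) = √(-3692 + 2*(-28)*(7 - 28 + 784)) = √(-3692 + 2*(-28)*763) = √(-3692 - 42728) = √(-46420) = 2*I*√11605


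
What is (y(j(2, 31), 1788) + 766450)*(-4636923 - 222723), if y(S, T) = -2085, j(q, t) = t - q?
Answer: -3714543314790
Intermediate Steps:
(y(j(2, 31), 1788) + 766450)*(-4636923 - 222723) = (-2085 + 766450)*(-4636923 - 222723) = 764365*(-4859646) = -3714543314790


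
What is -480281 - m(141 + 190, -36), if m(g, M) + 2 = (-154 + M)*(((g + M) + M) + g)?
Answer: -368179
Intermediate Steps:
m(g, M) = -2 + (-154 + M)*(2*M + 2*g) (m(g, M) = -2 + (-154 + M)*(((g + M) + M) + g) = -2 + (-154 + M)*(((M + g) + M) + g) = -2 + (-154 + M)*((g + 2*M) + g) = -2 + (-154 + M)*(2*M + 2*g))
-480281 - m(141 + 190, -36) = -480281 - (-2 - 308*(-36) - 308*(141 + 190) + 2*(-36)**2 + 2*(-36)*(141 + 190)) = -480281 - (-2 + 11088 - 308*331 + 2*1296 + 2*(-36)*331) = -480281 - (-2 + 11088 - 101948 + 2592 - 23832) = -480281 - 1*(-112102) = -480281 + 112102 = -368179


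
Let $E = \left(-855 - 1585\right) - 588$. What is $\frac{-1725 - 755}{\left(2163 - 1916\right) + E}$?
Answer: $\frac{2480}{2781} \approx 0.89177$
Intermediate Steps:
$E = -3028$ ($E = -2440 - 588 = -3028$)
$\frac{-1725 - 755}{\left(2163 - 1916\right) + E} = \frac{-1725 - 755}{\left(2163 - 1916\right) - 3028} = - \frac{2480}{\left(2163 - 1916\right) - 3028} = - \frac{2480}{247 - 3028} = - \frac{2480}{-2781} = \left(-2480\right) \left(- \frac{1}{2781}\right) = \frac{2480}{2781}$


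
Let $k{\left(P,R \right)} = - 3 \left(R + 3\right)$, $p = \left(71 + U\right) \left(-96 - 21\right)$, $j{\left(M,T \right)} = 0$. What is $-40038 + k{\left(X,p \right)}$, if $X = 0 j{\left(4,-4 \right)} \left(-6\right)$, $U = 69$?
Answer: $9093$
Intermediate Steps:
$p = -16380$ ($p = \left(71 + 69\right) \left(-96 - 21\right) = 140 \left(-117\right) = -16380$)
$X = 0$ ($X = 0 \cdot 0 \left(-6\right) = 0 \left(-6\right) = 0$)
$k{\left(P,R \right)} = -9 - 3 R$ ($k{\left(P,R \right)} = - 3 \left(3 + R\right) = -9 - 3 R$)
$-40038 + k{\left(X,p \right)} = -40038 - -49131 = -40038 + \left(-9 + 49140\right) = -40038 + 49131 = 9093$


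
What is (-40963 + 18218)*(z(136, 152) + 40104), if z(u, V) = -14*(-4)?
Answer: -913439200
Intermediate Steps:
z(u, V) = 56
(-40963 + 18218)*(z(136, 152) + 40104) = (-40963 + 18218)*(56 + 40104) = -22745*40160 = -913439200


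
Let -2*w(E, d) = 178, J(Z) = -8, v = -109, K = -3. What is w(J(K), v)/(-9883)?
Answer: 89/9883 ≈ 0.0090054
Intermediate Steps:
w(E, d) = -89 (w(E, d) = -½*178 = -89)
w(J(K), v)/(-9883) = -89/(-9883) = -89*(-1/9883) = 89/9883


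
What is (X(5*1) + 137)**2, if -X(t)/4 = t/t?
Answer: 17689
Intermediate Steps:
X(t) = -4 (X(t) = -4*t/t = -4*1 = -4)
(X(5*1) + 137)**2 = (-4 + 137)**2 = 133**2 = 17689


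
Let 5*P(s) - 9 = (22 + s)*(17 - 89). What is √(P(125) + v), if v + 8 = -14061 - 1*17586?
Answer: I*√33770 ≈ 183.77*I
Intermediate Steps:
v = -31655 (v = -8 + (-14061 - 1*17586) = -8 + (-14061 - 17586) = -8 - 31647 = -31655)
P(s) = -315 - 72*s/5 (P(s) = 9/5 + ((22 + s)*(17 - 89))/5 = 9/5 + ((22 + s)*(-72))/5 = 9/5 + (-1584 - 72*s)/5 = 9/5 + (-1584/5 - 72*s/5) = -315 - 72*s/5)
√(P(125) + v) = √((-315 - 72/5*125) - 31655) = √((-315 - 1800) - 31655) = √(-2115 - 31655) = √(-33770) = I*√33770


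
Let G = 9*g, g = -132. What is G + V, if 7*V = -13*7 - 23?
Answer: -8430/7 ≈ -1204.3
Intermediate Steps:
V = -114/7 (V = (-13*7 - 23)/7 = (-91 - 23)/7 = (⅐)*(-114) = -114/7 ≈ -16.286)
G = -1188 (G = 9*(-132) = -1188)
G + V = -1188 - 114/7 = -8430/7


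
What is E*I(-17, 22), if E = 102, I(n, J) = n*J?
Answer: -38148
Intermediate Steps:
I(n, J) = J*n
E*I(-17, 22) = 102*(22*(-17)) = 102*(-374) = -38148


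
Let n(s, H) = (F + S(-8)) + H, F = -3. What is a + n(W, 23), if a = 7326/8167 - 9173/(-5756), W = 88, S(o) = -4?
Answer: 869232379/47009252 ≈ 18.491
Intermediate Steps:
n(s, H) = -7 + H (n(s, H) = (-3 - 4) + H = -7 + H)
a = 117084347/47009252 (a = 7326*(1/8167) - 9173*(-1/5756) = 7326/8167 + 9173/5756 = 117084347/47009252 ≈ 2.4907)
a + n(W, 23) = 117084347/47009252 + (-7 + 23) = 117084347/47009252 + 16 = 869232379/47009252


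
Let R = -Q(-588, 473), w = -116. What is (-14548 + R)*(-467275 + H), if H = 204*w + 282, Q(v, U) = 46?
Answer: 7160648258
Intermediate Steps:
H = -23382 (H = 204*(-116) + 282 = -23664 + 282 = -23382)
R = -46 (R = -1*46 = -46)
(-14548 + R)*(-467275 + H) = (-14548 - 46)*(-467275 - 23382) = -14594*(-490657) = 7160648258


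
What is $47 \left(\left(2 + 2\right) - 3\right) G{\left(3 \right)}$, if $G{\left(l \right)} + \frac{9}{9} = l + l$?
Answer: $235$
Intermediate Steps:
$G{\left(l \right)} = -1 + 2 l$ ($G{\left(l \right)} = -1 + \left(l + l\right) = -1 + 2 l$)
$47 \left(\left(2 + 2\right) - 3\right) G{\left(3 \right)} = 47 \left(\left(2 + 2\right) - 3\right) \left(-1 + 2 \cdot 3\right) = 47 \left(4 - 3\right) \left(-1 + 6\right) = 47 \cdot 1 \cdot 5 = 47 \cdot 5 = 235$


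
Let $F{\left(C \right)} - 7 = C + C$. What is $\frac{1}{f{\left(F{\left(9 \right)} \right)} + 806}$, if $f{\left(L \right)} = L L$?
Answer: $\frac{1}{1431} \approx 0.00069881$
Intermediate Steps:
$F{\left(C \right)} = 7 + 2 C$ ($F{\left(C \right)} = 7 + \left(C + C\right) = 7 + 2 C$)
$f{\left(L \right)} = L^{2}$
$\frac{1}{f{\left(F{\left(9 \right)} \right)} + 806} = \frac{1}{\left(7 + 2 \cdot 9\right)^{2} + 806} = \frac{1}{\left(7 + 18\right)^{2} + 806} = \frac{1}{25^{2} + 806} = \frac{1}{625 + 806} = \frac{1}{1431}$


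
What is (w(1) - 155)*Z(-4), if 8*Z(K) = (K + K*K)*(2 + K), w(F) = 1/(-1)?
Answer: 468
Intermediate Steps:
w(F) = -1
Z(K) = (2 + K)*(K + K²)/8 (Z(K) = ((K + K*K)*(2 + K))/8 = ((K + K²)*(2 + K))/8 = ((2 + K)*(K + K²))/8 = (2 + K)*(K + K²)/8)
(w(1) - 155)*Z(-4) = (-1 - 155)*((⅛)*(-4)*(2 + (-4)² + 3*(-4))) = -39*(-4)*(2 + 16 - 12)/2 = -39*(-4)*6/2 = -156*(-3) = 468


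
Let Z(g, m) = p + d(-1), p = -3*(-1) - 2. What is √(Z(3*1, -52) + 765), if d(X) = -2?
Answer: 2*√191 ≈ 27.641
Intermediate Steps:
p = 1 (p = 3 - 2 = 1)
Z(g, m) = -1 (Z(g, m) = 1 - 2 = -1)
√(Z(3*1, -52) + 765) = √(-1 + 765) = √764 = 2*√191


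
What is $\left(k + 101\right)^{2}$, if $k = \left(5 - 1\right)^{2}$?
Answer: $13689$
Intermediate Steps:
$k = 16$ ($k = 4^{2} = 16$)
$\left(k + 101\right)^{2} = \left(16 + 101\right)^{2} = 117^{2} = 13689$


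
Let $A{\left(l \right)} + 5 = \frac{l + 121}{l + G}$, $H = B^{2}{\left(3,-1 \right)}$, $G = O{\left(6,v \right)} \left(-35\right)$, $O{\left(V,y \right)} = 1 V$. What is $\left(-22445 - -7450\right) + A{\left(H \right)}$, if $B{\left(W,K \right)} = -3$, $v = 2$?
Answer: $- \frac{3015130}{201} \approx -15001.0$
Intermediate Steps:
$O{\left(V,y \right)} = V$
$G = -210$ ($G = 6 \left(-35\right) = -210$)
$H = 9$ ($H = \left(-3\right)^{2} = 9$)
$A{\left(l \right)} = -5 + \frac{121 + l}{-210 + l}$ ($A{\left(l \right)} = -5 + \frac{l + 121}{l - 210} = -5 + \frac{121 + l}{-210 + l}$)
$\left(-22445 - -7450\right) + A{\left(H \right)} = \left(-22445 - -7450\right) + \frac{1171 - 36}{-210 + 9} = \left(-22445 + 7450\right) + \frac{1171 - 36}{-201} = -14995 - \frac{1135}{201} = - \frac{3015130}{201}$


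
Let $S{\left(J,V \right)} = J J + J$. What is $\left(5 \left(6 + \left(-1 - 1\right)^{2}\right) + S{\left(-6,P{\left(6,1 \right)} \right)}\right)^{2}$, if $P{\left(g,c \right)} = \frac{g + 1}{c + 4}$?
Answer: $6400$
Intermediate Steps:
$P{\left(g,c \right)} = \frac{1 + g}{4 + c}$
$S{\left(J,V \right)} = J + J^{2}$ ($S{\left(J,V \right)} = J^{2} + J = J + J^{2}$)
$\left(5 \left(6 + \left(-1 - 1\right)^{2}\right) + S{\left(-6,P{\left(6,1 \right)} \right)}\right)^{2} = \left(5 \left(6 + \left(-1 - 1\right)^{2}\right) - 6 \left(1 - 6\right)\right)^{2} = \left(5 \left(6 + \left(-2\right)^{2}\right) - -30\right)^{2} = \left(5 \left(6 + 4\right) + 30\right)^{2} = \left(5 \cdot 10 + 30\right)^{2} = \left(50 + 30\right)^{2} = 80^{2} = 6400$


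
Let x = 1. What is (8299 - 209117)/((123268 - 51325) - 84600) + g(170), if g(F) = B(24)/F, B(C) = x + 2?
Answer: 34177031/2151690 ≈ 15.884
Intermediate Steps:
B(C) = 3 (B(C) = 1 + 2 = 3)
g(F) = 3/F
(8299 - 209117)/((123268 - 51325) - 84600) + g(170) = (8299 - 209117)/((123268 - 51325) - 84600) + 3/170 = -200818/(71943 - 84600) + 3*(1/170) = -200818/(-12657) + 3/170 = -200818*(-1/12657) + 3/170 = 200818/12657 + 3/170 = 34177031/2151690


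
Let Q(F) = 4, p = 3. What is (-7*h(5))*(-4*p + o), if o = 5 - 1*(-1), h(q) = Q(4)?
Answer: 168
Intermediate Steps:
h(q) = 4
o = 6 (o = 5 + 1 = 6)
(-7*h(5))*(-4*p + o) = (-7*4)*(-4*3 + 6) = -28*(-12 + 6) = -28*(-6) = 168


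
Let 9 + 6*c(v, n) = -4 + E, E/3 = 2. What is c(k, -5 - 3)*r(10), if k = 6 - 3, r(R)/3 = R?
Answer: -35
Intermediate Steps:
E = 6 (E = 3*2 = 6)
r(R) = 3*R
k = 3
c(v, n) = -7/6 (c(v, n) = -3/2 + (-4 + 6)/6 = -3/2 + (⅙)*2 = -3/2 + ⅓ = -7/6)
c(k, -5 - 3)*r(10) = -7*10/2 = -7/6*30 = -35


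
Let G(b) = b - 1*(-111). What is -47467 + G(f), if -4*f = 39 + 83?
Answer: -94773/2 ≈ -47387.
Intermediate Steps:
f = -61/2 (f = -(39 + 83)/4 = -1/4*122 = -61/2 ≈ -30.500)
G(b) = 111 + b (G(b) = b + 111 = 111 + b)
-47467 + G(f) = -47467 + (111 - 61/2) = -47467 + 161/2 = -94773/2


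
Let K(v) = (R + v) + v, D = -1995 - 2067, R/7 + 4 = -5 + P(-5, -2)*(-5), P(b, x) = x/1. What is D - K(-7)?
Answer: -4055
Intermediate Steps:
P(b, x) = x (P(b, x) = x*1 = x)
R = 7 (R = -28 + 7*(-5 - 2*(-5)) = -28 + 7*(-5 + 10) = -28 + 7*5 = -28 + 35 = 7)
D = -4062
K(v) = 7 + 2*v (K(v) = (7 + v) + v = 7 + 2*v)
D - K(-7) = -4062 - (7 + 2*(-7)) = -4062 - (7 - 14) = -4062 - 1*(-7) = -4062 + 7 = -4055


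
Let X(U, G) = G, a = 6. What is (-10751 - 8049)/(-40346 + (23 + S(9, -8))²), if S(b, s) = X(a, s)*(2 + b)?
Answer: 18800/36121 ≈ 0.52047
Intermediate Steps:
S(b, s) = s*(2 + b)
(-10751 - 8049)/(-40346 + (23 + S(9, -8))²) = (-10751 - 8049)/(-40346 + (23 - 8*(2 + 9))²) = -18800/(-40346 + (23 - 8*11)²) = -18800/(-40346 + (23 - 88)²) = -18800/(-40346 + (-65)²) = -18800/(-40346 + 4225) = -18800/(-36121) = -18800*(-1/36121) = 18800/36121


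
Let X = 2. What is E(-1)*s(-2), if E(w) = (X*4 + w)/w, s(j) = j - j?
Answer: 0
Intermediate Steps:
s(j) = 0
E(w) = (8 + w)/w (E(w) = (2*4 + w)/w = (8 + w)/w)
E(-1)*s(-2) = ((8 - 1)/(-1))*0 = -1*7*0 = -7*0 = 0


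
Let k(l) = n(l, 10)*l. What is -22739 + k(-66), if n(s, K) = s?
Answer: -18383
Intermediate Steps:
k(l) = l² (k(l) = l*l = l²)
-22739 + k(-66) = -22739 + (-66)² = -22739 + 4356 = -18383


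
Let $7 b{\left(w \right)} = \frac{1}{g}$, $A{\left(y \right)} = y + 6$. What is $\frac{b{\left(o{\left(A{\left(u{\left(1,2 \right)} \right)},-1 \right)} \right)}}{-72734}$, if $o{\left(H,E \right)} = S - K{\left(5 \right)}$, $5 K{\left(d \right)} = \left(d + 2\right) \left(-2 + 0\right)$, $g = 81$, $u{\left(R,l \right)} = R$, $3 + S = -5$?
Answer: $- \frac{1}{41240178} \approx -2.4248 \cdot 10^{-8}$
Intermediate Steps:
$S = -8$ ($S = -3 - 5 = -8$)
$K{\left(d \right)} = - \frac{4}{5} - \frac{2 d}{5}$ ($K{\left(d \right)} = \frac{\left(d + 2\right) \left(-2 + 0\right)}{5} = \frac{\left(2 + d\right) \left(-2\right)}{5} = \frac{-4 - 2 d}{5} = - \frac{4}{5} - \frac{2 d}{5}$)
$A{\left(y \right)} = 6 + y$
$o{\left(H,E \right)} = - \frac{26}{5}$ ($o{\left(H,E \right)} = -8 - \left(- \frac{4}{5} - 2\right) = -8 - - \frac{14}{5} = -8 + \frac{14}{5} = - \frac{26}{5}$)
$b{\left(w \right)} = \frac{1}{567}$ ($b{\left(w \right)} = \frac{1}{7 \cdot 81} = \frac{1}{7} \cdot \frac{1}{81} = \frac{1}{567}$)
$\frac{b{\left(o{\left(A{\left(u{\left(1,2 \right)} \right)},-1 \right)} \right)}}{-72734} = \frac{1}{567 \left(-72734\right)} = \frac{1}{567} \left(- \frac{1}{72734}\right) = - \frac{1}{41240178}$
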